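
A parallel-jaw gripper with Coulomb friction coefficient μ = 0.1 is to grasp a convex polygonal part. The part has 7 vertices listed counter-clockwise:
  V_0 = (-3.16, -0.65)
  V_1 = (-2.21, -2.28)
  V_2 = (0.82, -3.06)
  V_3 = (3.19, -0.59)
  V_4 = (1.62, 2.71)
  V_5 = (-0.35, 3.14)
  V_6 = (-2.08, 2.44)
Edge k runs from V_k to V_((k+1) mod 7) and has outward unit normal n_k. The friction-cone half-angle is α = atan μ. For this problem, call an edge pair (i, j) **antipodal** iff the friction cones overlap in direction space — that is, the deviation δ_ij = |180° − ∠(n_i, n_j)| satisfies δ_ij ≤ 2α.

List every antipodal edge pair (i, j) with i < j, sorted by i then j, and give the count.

α = atan 0.1 = 5.71°;  2α = 11.42°
n_0 = (-0.8640, -0.5035)
n_1 = (-0.2493, -0.9684)
n_2 = (+0.7216, -0.6923)
n_3 = (+0.9030, +0.4296)
n_4 = (+0.2133, +0.9770)
n_5 = (-0.3751, +0.9270)
n_6 = (-0.9440, +0.3299)
  (0,1): δ = 134.67°  ·
  (0,2): δ = 74.05°  ·
  (0,3): δ = 4.79°  ✓
  (0,4): δ = 47.45°  ·
  (0,5): δ = 81.79°  ·
  (0,6): δ = 130.50°  ·
  (1,2): δ = 119.38°  ·
  (1,3): δ = 50.12°  ·
  (1,4): δ = 2.12°  ✓
  (1,5): δ = 36.47°  ·
  (1,6): δ = 85.17°  ·
  (2,3): δ = 110.74°  ·
  (2,4): δ = 58.50°  ·
  (2,5): δ = 24.15°  ·
  (2,6): δ = 24.55°  ·
  (3,4): δ = 127.76°  ·
  (3,5): δ = 93.41°  ·
  (3,6): δ = 44.71°  ·
  (4,5): δ = 145.66°  ·
  (4,6): δ = 96.95°  ·
  (5,6): δ = 131.29°  ·
antipodal pairs: 2

count = 2; pairs: (0,3), (1,4)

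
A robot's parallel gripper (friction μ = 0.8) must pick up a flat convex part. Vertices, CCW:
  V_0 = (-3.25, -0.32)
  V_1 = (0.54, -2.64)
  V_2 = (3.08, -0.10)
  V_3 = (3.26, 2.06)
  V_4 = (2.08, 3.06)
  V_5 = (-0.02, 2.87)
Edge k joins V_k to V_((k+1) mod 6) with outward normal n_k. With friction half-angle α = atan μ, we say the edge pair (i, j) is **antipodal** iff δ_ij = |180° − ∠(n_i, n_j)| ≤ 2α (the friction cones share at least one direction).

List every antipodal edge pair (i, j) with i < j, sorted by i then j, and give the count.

α = atan 0.8 = 38.66°;  2α = 77.32°
n_0 = (-0.5221, -0.8529)
n_1 = (+0.7071, -0.7071)
n_2 = (+0.9965, -0.0830)
n_3 = (+0.6465, +0.7629)
n_4 = (-0.0901, +0.9959)
n_5 = (-0.7027, +0.7115)
  (0,1): δ = 103.53°  ·
  (0,2): δ = 63.29°  ✓
  (0,3): δ = 8.81°  ✓
  (0,4): δ = 36.64°  ✓
  (0,5): δ = 76.12°  ✓
  (1,2): δ = 139.76°  ·
  (1,3): δ = 85.28°  ·
  (1,4): δ = 39.83°  ✓
  (1,5): δ = 0.36°  ✓
  (2,3): δ = 125.52°  ·
  (2,4): δ = 80.07°  ·
  (2,5): δ = 40.59°  ✓
  (3,4): δ = 134.55°  ·
  (3,5): δ = 95.08°  ·
  (4,5): δ = 140.53°  ·
antipodal pairs: 7

count = 7; pairs: (0,2), (0,3), (0,4), (0,5), (1,4), (1,5), (2,5)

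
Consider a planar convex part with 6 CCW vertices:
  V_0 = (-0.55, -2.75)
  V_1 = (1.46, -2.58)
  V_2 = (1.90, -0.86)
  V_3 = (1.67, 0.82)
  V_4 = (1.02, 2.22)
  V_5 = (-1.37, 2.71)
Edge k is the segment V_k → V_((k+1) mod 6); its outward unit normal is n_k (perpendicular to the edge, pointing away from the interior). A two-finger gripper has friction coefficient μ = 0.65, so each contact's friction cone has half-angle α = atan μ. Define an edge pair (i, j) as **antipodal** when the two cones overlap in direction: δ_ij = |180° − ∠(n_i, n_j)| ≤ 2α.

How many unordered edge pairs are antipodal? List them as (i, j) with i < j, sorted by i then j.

count = 4; pairs: (0,4), (1,5), (2,5), (3,5)

α = atan 0.65 = 33.02°;  2α = 66.05°
n_0 = (+0.0843, -0.9964)
n_1 = (+0.9688, -0.2478)
n_2 = (+0.9908, +0.1356)
n_3 = (+0.9070, +0.4211)
n_4 = (+0.2008, +0.9796)
n_5 = (-0.9889, -0.1485)
  (0,1): δ = 109.18°  ·
  (0,2): δ = 87.04°  ·
  (0,3): δ = 69.93°  ·
  (0,4): δ = 16.42°  ✓
  (0,5): δ = 93.71°  ·
  (1,2): δ = 157.86°  ·
  (1,3): δ = 140.75°  ·
  (1,4): δ = 87.24°  ·
  (1,5): δ = 22.89°  ✓
  (2,3): δ = 162.89°  ·
  (2,4): δ = 109.38°  ·
  (2,5): δ = 0.75°  ✓
  (3,4): δ = 126.49°  ·
  (3,5): δ = 16.36°  ✓
  (4,5): δ = 69.87°  ·
antipodal pairs: 4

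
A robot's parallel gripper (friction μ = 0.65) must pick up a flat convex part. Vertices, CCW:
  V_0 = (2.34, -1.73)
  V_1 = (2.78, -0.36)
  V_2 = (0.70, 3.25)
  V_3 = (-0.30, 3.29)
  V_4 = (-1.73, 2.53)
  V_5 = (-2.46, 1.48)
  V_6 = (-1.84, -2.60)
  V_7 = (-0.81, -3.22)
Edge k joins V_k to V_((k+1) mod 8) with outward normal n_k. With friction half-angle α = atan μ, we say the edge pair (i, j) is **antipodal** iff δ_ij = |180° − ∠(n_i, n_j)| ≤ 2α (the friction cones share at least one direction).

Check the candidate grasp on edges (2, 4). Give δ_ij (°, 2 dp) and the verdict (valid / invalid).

δ = 122.52°, invalid

α = atan 0.65 = 33.02°;  2α = 66.05°
edge 2: e_2 = (-1.00, +0.04);  n_2 = (+0.0400, +0.9992)
edge 4: e_4 = (-0.73, -1.05);  n_4 = (-0.8211, +0.5708)
∠(n_2, n_4) = 57.48°
δ = |180° − 57.48°| = 122.52°
122.52° > 2α = 66.05°  →  invalid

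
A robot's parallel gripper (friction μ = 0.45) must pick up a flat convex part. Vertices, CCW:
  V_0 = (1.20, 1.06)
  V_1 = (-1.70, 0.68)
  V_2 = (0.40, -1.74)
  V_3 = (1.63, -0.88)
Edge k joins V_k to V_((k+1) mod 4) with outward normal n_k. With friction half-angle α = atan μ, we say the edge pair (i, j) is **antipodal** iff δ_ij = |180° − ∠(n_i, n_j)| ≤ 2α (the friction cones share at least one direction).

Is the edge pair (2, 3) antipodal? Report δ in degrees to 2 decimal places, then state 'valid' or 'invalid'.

α = atan 0.45 = 24.23°;  2α = 48.46°
edge 2: e_2 = (+1.23, +0.86);  n_2 = (+0.5730, -0.8195)
edge 3: e_3 = (-0.43, +1.94);  n_3 = (+0.9763, +0.2164)
∠(n_2, n_3) = 67.54°
δ = |180° − 67.54°| = 112.46°
112.46° > 2α = 48.46°  →  invalid

δ = 112.46°, invalid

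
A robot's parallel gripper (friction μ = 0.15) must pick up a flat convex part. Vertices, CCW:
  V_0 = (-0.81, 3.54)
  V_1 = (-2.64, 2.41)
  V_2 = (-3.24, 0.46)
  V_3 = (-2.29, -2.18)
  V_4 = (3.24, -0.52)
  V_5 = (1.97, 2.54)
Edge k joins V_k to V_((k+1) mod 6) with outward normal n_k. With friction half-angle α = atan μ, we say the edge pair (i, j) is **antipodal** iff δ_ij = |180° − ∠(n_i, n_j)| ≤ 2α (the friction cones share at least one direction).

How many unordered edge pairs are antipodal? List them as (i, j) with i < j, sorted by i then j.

α = atan 0.15 = 8.53°;  2α = 17.06°
n_0 = (-0.5254, +0.8509)
n_1 = (-0.9558, +0.2941)
n_2 = (-0.9409, -0.3386)
n_3 = (+0.2875, -0.9578)
n_4 = (+0.9236, +0.3833)
n_5 = (+0.3385, +0.9410)
  (0,1): δ = 138.80°  ·
  (0,2): δ = 101.90°  ·
  (0,3): δ = 14.99°  ✓
  (0,4): δ = 80.85°  ·
  (0,5): δ = 128.52°  ·
  (1,2): δ = 143.11°  ·
  (1,3): δ = 56.19°  ·
  (1,4): δ = 39.64°  ·
  (1,5): δ = 87.32°  ·
  (2,3): δ = 93.08°  ·
  (2,4): δ = 2.75°  ✓
  (2,5): δ = 50.42°  ·
  (3,4): δ = 84.17°  ·
  (3,5): δ = 36.49°  ·
  (4,5): δ = 132.32°  ·
antipodal pairs: 2

count = 2; pairs: (0,3), (2,4)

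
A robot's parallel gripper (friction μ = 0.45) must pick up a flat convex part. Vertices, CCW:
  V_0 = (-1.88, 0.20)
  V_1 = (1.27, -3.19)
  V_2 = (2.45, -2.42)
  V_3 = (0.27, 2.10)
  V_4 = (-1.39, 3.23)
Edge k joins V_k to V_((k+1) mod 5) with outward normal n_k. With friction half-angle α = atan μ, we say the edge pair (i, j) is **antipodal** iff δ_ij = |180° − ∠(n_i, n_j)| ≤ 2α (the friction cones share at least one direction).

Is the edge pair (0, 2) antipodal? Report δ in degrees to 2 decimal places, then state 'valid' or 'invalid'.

α = atan 0.45 = 24.23°;  2α = 48.46°
edge 0: e_0 = (+3.15, -3.39);  n_0 = (-0.7326, -0.6807)
edge 2: e_2 = (-2.18, +4.52);  n_2 = (+0.9007, +0.4344)
∠(n_0, n_2) = 162.85°
δ = |180° − 162.85°| = 17.15°
17.15° ≤ 2α = 48.46°  →  valid

δ = 17.15°, valid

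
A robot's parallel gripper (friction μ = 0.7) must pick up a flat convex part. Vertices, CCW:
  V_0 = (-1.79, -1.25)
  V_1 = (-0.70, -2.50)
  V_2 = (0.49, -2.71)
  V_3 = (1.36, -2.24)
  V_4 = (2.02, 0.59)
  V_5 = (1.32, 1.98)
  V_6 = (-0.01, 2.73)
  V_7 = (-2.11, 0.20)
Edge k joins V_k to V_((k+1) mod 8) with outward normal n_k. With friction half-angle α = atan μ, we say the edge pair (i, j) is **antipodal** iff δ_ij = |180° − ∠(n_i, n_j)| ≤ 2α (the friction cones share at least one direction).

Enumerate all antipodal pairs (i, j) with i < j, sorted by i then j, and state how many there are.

α = atan 0.7 = 34.99°;  2α = 69.98°
n_0 = (-0.7537, -0.6572)
n_1 = (-0.1738, -0.9848)
n_2 = (+0.4753, -0.8798)
n_3 = (+0.9739, -0.2271)
n_4 = (+0.8931, +0.4498)
n_5 = (+0.4912, +0.8711)
n_6 = (-0.7695, +0.6387)
n_7 = (-0.9765, -0.2155)
  (0,1): δ = 141.10°  ·
  (0,2): δ = 102.71°  ·
  (0,3): δ = 54.22°  ✓
  (0,4): δ = 14.36°  ✓
  (0,5): δ = 19.49°  ✓
  (0,6): δ = 99.22°  ·
  (0,7): δ = 151.36°  ·
  (1,2): δ = 141.61°  ·
  (1,3): δ = 93.12°  ·
  (1,4): δ = 53.26°  ✓
  (1,5): δ = 19.41°  ✓
  (1,6): δ = 60.31°  ✓
  (1,7): δ = 112.45°  ·
  (2,3): δ = 131.51°  ·
  (2,4): δ = 91.65°  ·
  (2,5): δ = 57.80°  ✓
  (2,6): δ = 21.93°  ✓
  (2,7): δ = 74.07°  ·
  (3,4): δ = 140.14°  ·
  (3,5): δ = 106.29°  ·
  (3,6): δ = 26.57°  ✓
  (3,7): δ = 25.57°  ✓
  (4,5): δ = 146.15°  ·
  (4,6): δ = 66.42°  ✓
  (4,7): δ = 14.28°  ✓
  (5,6): δ = 100.27°  ·
  (5,7): δ = 48.14°  ✓
  (6,7): δ = 127.86°  ·
antipodal pairs: 13

count = 13; pairs: (0,3), (0,4), (0,5), (1,4), (1,5), (1,6), (2,5), (2,6), (3,6), (3,7), (4,6), (4,7), (5,7)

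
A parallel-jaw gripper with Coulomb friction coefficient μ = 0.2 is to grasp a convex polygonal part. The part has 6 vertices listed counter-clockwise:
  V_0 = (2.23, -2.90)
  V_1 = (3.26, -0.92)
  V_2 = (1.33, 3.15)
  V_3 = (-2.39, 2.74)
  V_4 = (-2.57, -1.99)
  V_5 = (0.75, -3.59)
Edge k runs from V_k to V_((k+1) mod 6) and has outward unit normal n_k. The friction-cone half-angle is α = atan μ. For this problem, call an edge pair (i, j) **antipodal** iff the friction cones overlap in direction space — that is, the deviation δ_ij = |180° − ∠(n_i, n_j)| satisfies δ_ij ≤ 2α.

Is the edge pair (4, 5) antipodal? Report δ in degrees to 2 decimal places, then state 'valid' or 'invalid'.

δ = 129.27°, invalid

α = atan 0.2 = 11.31°;  2α = 22.62°
edge 4: e_4 = (+3.32, -1.60);  n_4 = (-0.4341, -0.9008)
edge 5: e_5 = (+1.48, +0.69);  n_5 = (+0.4226, -0.9063)
∠(n_4, n_5) = 50.73°
δ = |180° − 50.73°| = 129.27°
129.27° > 2α = 22.62°  →  invalid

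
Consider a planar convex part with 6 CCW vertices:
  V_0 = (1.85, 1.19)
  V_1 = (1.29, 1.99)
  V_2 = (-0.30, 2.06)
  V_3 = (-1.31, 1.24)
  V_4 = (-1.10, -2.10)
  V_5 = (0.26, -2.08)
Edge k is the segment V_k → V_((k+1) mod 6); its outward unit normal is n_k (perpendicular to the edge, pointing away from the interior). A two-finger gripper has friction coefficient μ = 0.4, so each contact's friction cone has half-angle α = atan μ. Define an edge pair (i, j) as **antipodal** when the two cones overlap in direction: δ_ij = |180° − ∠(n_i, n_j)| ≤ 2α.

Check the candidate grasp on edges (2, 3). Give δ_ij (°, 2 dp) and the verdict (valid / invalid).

δ = 125.47°, invalid

α = atan 0.4 = 21.80°;  2α = 43.60°
edge 2: e_2 = (-1.01, -0.82);  n_2 = (-0.6303, +0.7763)
edge 3: e_3 = (+0.21, -3.34);  n_3 = (-0.9980, -0.0628)
∠(n_2, n_3) = 54.53°
δ = |180° − 54.53°| = 125.47°
125.47° > 2α = 43.60°  →  invalid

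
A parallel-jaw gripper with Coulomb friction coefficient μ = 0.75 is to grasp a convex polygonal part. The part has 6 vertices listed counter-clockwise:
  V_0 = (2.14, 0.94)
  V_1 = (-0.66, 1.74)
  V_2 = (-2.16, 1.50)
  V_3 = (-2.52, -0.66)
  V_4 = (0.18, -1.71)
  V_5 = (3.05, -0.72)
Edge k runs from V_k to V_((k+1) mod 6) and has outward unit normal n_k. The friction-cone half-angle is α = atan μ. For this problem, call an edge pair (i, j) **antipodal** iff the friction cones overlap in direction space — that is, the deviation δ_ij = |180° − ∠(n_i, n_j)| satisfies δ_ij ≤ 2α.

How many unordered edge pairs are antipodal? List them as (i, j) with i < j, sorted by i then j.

count = 7; pairs: (0,3), (0,4), (1,3), (1,4), (2,4), (2,5), (3,5)

α = atan 0.75 = 36.87°;  2α = 73.74°
n_0 = (+0.2747, +0.9615)
n_1 = (-0.1580, +0.9874)
n_2 = (-0.9864, +0.1644)
n_3 = (-0.3624, -0.9320)
n_4 = (+0.3261, -0.9453)
n_5 = (+0.8769, +0.4807)
  (0,1): δ = 154.96°  ·
  (0,2): δ = 83.52°  ·
  (0,3): δ = 5.31°  ✓
  (0,4): δ = 34.98°  ✓
  (0,5): δ = 134.68°  ·
  (1,2): δ = 108.55°  ·
  (1,3): δ = 30.34°  ✓
  (1,4): δ = 9.94°  ✓
  (1,5): δ = 109.64°  ·
  (2,3): δ = 101.79°  ·
  (2,4): δ = 61.51°  ✓
  (2,5): δ = 38.19°  ✓
  (3,4): δ = 139.72°  ·
  (3,5): δ = 40.02°  ✓
  (4,5): δ = 80.30°  ·
antipodal pairs: 7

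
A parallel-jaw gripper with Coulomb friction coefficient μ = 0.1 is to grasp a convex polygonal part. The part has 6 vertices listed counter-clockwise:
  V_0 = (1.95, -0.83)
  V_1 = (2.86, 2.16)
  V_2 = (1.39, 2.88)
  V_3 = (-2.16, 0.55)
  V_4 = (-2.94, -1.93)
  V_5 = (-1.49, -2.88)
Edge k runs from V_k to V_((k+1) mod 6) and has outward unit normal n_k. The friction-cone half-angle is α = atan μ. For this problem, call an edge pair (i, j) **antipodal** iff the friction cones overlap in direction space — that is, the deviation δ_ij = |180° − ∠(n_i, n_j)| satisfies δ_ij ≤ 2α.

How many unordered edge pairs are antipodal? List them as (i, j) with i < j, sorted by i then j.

α = atan 0.1 = 5.71°;  2α = 11.42°
n_0 = (+0.9567, -0.2912)
n_1 = (+0.4399, +0.8981)
n_2 = (-0.5487, +0.8360)
n_3 = (-0.9539, +0.3000)
n_4 = (-0.5480, -0.8365)
n_5 = (+0.5119, -0.8590)
  (0,1): δ = 99.17°  ·
  (0,2): δ = 39.79°  ·
  (0,3): δ = 0.53°  ✓
  (0,4): δ = 73.70°  ·
  (0,5): δ = 137.72°  ·
  (1,2): δ = 120.63°  ·
  (1,3): δ = 81.36°  ·
  (1,4): δ = 7.14°  ✓
  (1,5): δ = 56.89°  ·
  (2,3): δ = 140.74°  ·
  (2,4): δ = 66.51°  ·
  (2,5): δ = 2.49°  ✓
  (3,4): δ = 105.77°  ·
  (3,5): δ = 41.75°  ·
  (4,5): δ = 115.98°  ·
antipodal pairs: 3

count = 3; pairs: (0,3), (1,4), (2,5)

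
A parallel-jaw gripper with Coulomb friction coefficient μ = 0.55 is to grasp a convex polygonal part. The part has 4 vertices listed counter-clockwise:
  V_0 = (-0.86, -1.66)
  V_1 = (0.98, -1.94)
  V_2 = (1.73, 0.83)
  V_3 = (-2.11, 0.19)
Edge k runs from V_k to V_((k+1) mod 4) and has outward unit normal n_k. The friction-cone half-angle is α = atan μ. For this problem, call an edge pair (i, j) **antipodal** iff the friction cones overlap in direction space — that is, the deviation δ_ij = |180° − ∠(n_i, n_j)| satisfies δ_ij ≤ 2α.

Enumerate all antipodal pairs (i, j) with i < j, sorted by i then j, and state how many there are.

α = atan 0.55 = 28.81°;  2α = 57.62°
n_0 = (-0.1504, -0.9886)
n_1 = (+0.9652, -0.2613)
n_2 = (-0.1644, +0.9864)
n_3 = (-0.8286, -0.5599)
  (0,1): δ = 96.50°  ·
  (0,2): δ = 18.11°  ✓
  (0,3): δ = 132.70°  ·
  (1,2): δ = 65.39°  ·
  (1,3): δ = 49.20°  ✓
  (2,3): δ = 65.42°  ·
antipodal pairs: 2

count = 2; pairs: (0,2), (1,3)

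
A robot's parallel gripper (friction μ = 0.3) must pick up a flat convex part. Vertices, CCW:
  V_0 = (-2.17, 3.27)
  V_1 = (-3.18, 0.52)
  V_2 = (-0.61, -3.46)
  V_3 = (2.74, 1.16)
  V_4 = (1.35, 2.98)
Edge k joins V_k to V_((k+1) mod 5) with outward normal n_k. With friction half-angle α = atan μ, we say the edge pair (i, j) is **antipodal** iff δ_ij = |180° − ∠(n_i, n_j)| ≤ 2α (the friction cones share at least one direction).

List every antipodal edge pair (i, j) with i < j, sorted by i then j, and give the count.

count = 2; pairs: (0,2), (1,3)

α = atan 0.3 = 16.70°;  2α = 33.40°
n_0 = (-0.9387, +0.3448)
n_1 = (-0.8401, -0.5425)
n_2 = (+0.8096, -0.5870)
n_3 = (+0.7947, +0.6070)
n_4 = (+0.0821, +0.9966)
  (0,1): δ = 126.98°  ·
  (0,2): δ = 15.78°  ✓
  (0,3): δ = 57.54°  ·
  (0,4): δ = 105.46°  ·
  (1,2): δ = 68.80°  ·
  (1,3): δ = 4.52°  ✓
  (1,4): δ = 52.44°  ·
  (2,3): δ = 106.68°  ·
  (2,4): δ = 58.76°  ·
  (3,4): δ = 132.08°  ·
antipodal pairs: 2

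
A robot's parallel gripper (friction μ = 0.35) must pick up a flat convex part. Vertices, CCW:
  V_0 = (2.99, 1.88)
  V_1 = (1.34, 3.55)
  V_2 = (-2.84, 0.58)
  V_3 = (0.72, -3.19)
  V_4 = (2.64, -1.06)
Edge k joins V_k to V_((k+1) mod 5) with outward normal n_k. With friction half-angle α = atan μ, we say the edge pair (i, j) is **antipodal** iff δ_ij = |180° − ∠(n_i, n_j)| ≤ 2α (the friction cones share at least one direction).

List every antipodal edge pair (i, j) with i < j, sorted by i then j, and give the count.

α = atan 0.35 = 19.29°;  2α = 38.58°
n_0 = (+0.7114, +0.7028)
n_1 = (-0.5792, +0.8152)
n_2 = (-0.7271, -0.6866)
n_3 = (+0.7428, -0.6695)
n_4 = (+0.9930, -0.1182)
  (0,1): δ = 99.26°  ·
  (0,2): δ = 1.30°  ✓
  (0,3): δ = 93.31°  ·
  (0,4): δ = 128.56°  ·
  (1,2): δ = 82.04°  ·
  (1,3): δ = 12.57°  ✓
  (1,4): δ = 47.82°  ·
  (2,3): δ = 85.39°  ·
  (2,4): δ = 50.15°  ·
  (3,4): δ = 144.76°  ·
antipodal pairs: 2

count = 2; pairs: (0,2), (1,3)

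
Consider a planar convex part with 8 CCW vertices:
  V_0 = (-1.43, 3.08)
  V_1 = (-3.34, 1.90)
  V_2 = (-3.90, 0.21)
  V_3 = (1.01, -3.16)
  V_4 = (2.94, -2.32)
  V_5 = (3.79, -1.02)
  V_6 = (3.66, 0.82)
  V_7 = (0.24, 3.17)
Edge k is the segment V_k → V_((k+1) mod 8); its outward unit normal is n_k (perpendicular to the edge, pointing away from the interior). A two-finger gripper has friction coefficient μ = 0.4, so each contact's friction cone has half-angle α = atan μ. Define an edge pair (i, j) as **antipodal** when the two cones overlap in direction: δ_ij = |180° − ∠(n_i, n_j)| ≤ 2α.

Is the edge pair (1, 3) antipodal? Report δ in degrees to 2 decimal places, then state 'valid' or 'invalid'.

δ = 48.15°, invalid

α = atan 0.4 = 21.80°;  2α = 43.60°
edge 1: e_1 = (-0.56, -1.69);  n_1 = (-0.9492, +0.3145)
edge 3: e_3 = (+1.93, +0.84);  n_3 = (+0.3991, -0.9169)
∠(n_1, n_3) = 131.85°
δ = |180° − 131.85°| = 48.15°
48.15° > 2α = 43.60°  →  invalid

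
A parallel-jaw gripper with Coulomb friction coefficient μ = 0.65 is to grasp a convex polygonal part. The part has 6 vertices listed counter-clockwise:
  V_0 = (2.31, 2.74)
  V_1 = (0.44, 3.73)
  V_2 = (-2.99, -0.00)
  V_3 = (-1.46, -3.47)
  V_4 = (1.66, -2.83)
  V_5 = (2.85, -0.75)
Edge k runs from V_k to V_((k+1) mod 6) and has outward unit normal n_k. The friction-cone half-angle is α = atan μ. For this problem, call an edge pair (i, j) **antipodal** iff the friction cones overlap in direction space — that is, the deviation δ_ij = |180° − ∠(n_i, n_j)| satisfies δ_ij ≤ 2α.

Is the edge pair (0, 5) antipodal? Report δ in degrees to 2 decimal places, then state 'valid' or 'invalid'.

δ = 126.69°, invalid

α = atan 0.65 = 33.02°;  2α = 66.05°
edge 0: e_0 = (-1.87, +0.99);  n_0 = (+0.4679, +0.8838)
edge 5: e_5 = (-0.54, +3.49);  n_5 = (+0.9882, +0.1529)
∠(n_0, n_5) = 53.31°
δ = |180° − 53.31°| = 126.69°
126.69° > 2α = 66.05°  →  invalid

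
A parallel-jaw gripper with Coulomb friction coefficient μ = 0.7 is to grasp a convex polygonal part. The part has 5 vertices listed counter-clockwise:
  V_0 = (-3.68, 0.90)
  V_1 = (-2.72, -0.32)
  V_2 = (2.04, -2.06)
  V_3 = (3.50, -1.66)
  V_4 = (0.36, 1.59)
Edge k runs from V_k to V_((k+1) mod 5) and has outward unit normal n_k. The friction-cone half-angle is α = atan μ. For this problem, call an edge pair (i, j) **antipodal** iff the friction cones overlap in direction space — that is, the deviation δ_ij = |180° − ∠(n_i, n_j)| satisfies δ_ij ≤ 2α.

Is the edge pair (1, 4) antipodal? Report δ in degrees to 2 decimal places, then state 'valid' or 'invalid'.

α = atan 0.7 = 34.99°;  2α = 69.98°
edge 1: e_1 = (+4.76, -1.74);  n_1 = (-0.3433, -0.9392)
edge 4: e_4 = (-4.04, -0.69);  n_4 = (-0.1684, +0.9857)
∠(n_1, n_4) = 150.23°
δ = |180° − 150.23°| = 29.77°
29.77° ≤ 2α = 69.98°  →  valid

δ = 29.77°, valid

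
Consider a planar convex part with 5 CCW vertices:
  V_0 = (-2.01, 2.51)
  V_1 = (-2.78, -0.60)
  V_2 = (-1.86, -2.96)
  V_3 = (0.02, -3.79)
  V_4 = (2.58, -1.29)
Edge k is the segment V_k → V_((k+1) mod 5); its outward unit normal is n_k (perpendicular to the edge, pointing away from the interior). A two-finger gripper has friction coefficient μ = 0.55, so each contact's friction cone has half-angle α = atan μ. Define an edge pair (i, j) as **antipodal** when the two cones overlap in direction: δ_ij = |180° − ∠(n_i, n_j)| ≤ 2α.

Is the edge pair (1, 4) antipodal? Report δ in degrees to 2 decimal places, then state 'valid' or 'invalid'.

δ = 29.08°, valid

α = atan 0.55 = 28.81°;  2α = 57.62°
edge 1: e_1 = (+0.92, -2.36);  n_1 = (-0.9317, -0.3632)
edge 4: e_4 = (-4.59, +3.80);  n_4 = (+0.6377, +0.7703)
∠(n_1, n_4) = 150.92°
δ = |180° − 150.92°| = 29.08°
29.08° ≤ 2α = 57.62°  →  valid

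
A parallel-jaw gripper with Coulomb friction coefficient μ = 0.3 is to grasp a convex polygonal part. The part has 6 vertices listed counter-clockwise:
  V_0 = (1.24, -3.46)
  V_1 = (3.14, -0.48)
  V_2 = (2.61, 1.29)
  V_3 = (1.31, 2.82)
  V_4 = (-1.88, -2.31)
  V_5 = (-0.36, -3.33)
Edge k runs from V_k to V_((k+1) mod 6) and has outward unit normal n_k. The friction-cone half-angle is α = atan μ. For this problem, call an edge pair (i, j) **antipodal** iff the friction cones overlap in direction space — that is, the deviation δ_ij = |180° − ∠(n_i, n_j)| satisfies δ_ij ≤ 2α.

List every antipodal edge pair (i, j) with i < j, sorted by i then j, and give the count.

α = atan 0.3 = 16.70°;  2α = 33.40°
n_0 = (+0.8432, -0.5376)
n_1 = (+0.9580, +0.2869)
n_2 = (+0.7621, +0.6475)
n_3 = (-0.8492, +0.5281)
n_4 = (-0.5572, -0.8304)
n_5 = (-0.0810, -0.9967)
  (0,1): δ = 130.81°  ·
  (0,2): δ = 107.13°  ·
  (0,3): δ = 0.65°  ✓
  (0,4): δ = 88.66°  ·
  (0,5): δ = 117.88°  ·
  (1,2): δ = 156.32°  ·
  (1,3): δ = 48.54°  ·
  (1,4): δ = 39.47°  ·
  (1,5): δ = 68.69°  ·
  (2,3): δ = 72.23°  ·
  (2,4): δ = 15.78°  ✓
  (2,5): δ = 45.00°  ·
  (3,4): δ = 91.99°  ·
  (3,5): δ = 62.77°  ·
  (4,5): δ = 150.78°  ·
antipodal pairs: 2

count = 2; pairs: (0,3), (2,4)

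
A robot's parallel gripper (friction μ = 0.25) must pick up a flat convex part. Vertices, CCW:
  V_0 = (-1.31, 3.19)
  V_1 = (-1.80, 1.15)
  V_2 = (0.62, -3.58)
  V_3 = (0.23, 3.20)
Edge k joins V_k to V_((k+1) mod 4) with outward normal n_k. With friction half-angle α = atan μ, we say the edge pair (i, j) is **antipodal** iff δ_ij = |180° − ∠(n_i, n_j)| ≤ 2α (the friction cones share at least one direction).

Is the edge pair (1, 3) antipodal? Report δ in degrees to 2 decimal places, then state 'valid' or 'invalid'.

δ = 63.28°, invalid

α = atan 0.25 = 14.04°;  2α = 28.07°
edge 1: e_1 = (+2.42, -4.73);  n_1 = (-0.8902, -0.4555)
edge 3: e_3 = (-1.54, -0.01);  n_3 = (-0.0065, +1.0000)
∠(n_1, n_3) = 116.72°
δ = |180° − 116.72°| = 63.28°
63.28° > 2α = 28.07°  →  invalid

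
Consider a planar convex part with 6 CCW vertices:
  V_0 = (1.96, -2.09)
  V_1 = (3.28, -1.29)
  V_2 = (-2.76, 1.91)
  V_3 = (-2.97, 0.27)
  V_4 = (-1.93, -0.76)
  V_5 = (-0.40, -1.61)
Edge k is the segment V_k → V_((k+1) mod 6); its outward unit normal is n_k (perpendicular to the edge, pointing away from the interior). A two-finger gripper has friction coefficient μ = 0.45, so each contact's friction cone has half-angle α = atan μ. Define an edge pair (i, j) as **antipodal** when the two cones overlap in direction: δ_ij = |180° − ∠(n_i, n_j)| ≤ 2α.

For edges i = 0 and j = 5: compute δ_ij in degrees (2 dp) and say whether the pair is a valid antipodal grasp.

δ = 137.29°, invalid

α = atan 0.45 = 24.23°;  2α = 48.46°
edge 0: e_0 = (+1.32, +0.80);  n_0 = (+0.5183, -0.8552)
edge 5: e_5 = (+2.36, -0.48);  n_5 = (-0.1993, -0.9799)
∠(n_0, n_5) = 42.71°
δ = |180° − 42.71°| = 137.29°
137.29° > 2α = 48.46°  →  invalid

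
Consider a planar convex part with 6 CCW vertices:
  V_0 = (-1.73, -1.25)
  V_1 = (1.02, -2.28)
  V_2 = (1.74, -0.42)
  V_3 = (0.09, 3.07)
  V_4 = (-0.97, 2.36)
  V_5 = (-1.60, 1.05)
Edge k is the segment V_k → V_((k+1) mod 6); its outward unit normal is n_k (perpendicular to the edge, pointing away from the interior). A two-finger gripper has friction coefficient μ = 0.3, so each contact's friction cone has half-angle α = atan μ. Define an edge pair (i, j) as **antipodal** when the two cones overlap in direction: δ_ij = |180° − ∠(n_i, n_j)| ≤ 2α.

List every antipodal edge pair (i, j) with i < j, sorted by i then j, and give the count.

count = 3; pairs: (1,4), (1,5), (2,5)

α = atan 0.3 = 16.70°;  2α = 33.40°
n_0 = (-0.3508, -0.9365)
n_1 = (+0.9326, -0.3610)
n_2 = (+0.9041, +0.4274)
n_3 = (-0.5565, +0.8308)
n_4 = (-0.9012, +0.4334)
n_5 = (-0.9984, +0.0564)
  (0,1): δ = 90.63°  ·
  (0,2): δ = 44.16°  ·
  (0,3): δ = 54.35°  ·
  (0,4): δ = 84.85°  ·
  (0,5): δ = 107.30°  ·
  (1,2): δ = 133.53°  ·
  (1,3): δ = 35.02°  ·
  (1,4): δ = 4.52°  ✓
  (1,5): δ = 17.93°  ✓
  (2,3): δ = 81.49°  ·
  (2,4): δ = 50.99°  ·
  (2,5): δ = 28.54°  ✓
  (3,4): δ = 149.50°  ·
  (3,5): δ = 127.05°  ·
  (4,5): δ = 157.55°  ·
antipodal pairs: 3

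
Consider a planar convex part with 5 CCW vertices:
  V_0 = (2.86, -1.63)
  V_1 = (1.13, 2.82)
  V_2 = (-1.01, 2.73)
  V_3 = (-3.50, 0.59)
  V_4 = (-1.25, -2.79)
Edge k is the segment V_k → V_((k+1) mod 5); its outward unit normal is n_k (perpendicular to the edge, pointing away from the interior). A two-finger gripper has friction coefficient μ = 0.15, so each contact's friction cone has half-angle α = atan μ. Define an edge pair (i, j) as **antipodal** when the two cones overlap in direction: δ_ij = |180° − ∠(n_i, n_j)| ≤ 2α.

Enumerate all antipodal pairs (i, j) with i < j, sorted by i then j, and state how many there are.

α = atan 0.15 = 8.53°;  2α = 17.06°
n_0 = (+0.9320, +0.3623)
n_1 = (-0.0420, +0.9991)
n_2 = (-0.6518, +0.7584)
n_3 = (-0.8324, -0.5541)
n_4 = (+0.2716, -0.9624)
  (0,1): δ = 108.84°  ·
  (0,2): δ = 70.57°  ·
  (0,3): δ = 12.41°  ✓
  (0,4): δ = 84.52°  ·
  (1,2): δ = 141.73°  ·
  (1,3): δ = 58.76°  ·
  (1,4): δ = 13.35°  ✓
  (2,3): δ = 97.03°  ·
  (2,4): δ = 24.92°  ·
  (3,4): δ = 107.89°  ·
antipodal pairs: 2

count = 2; pairs: (0,3), (1,4)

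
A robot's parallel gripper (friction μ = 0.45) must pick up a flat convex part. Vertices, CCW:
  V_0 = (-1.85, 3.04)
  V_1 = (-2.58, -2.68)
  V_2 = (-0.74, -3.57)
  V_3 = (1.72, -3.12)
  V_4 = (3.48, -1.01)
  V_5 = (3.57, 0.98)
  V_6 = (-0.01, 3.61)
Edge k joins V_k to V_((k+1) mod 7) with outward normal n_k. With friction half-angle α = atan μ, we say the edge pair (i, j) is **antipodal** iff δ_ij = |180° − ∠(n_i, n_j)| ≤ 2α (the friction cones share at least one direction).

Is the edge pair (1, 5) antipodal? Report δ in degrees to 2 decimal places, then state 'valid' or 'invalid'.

α = atan 0.45 = 24.23°;  2α = 48.46°
edge 1: e_1 = (+1.84, -0.89);  n_1 = (-0.4354, -0.9002)
edge 5: e_5 = (-3.58, +2.63);  n_5 = (+0.5920, +0.8059)
∠(n_1, n_5) = 169.51°
δ = |180° − 169.51°| = 10.49°
10.49° ≤ 2α = 48.46°  →  valid

δ = 10.49°, valid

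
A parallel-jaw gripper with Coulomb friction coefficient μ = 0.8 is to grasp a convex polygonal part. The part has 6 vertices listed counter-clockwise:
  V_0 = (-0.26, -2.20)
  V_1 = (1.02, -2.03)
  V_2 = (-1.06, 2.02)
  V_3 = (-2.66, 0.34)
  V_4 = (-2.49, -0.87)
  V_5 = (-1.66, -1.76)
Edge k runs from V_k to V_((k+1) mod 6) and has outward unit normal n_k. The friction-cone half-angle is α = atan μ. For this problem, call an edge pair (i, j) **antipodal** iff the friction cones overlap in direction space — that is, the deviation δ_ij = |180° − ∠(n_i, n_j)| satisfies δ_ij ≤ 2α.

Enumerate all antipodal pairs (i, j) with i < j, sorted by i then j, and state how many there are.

count = 7; pairs: (0,1), (0,2), (1,2), (1,3), (1,4), (1,5), (2,5)

α = atan 0.8 = 38.66°;  2α = 77.32°
n_0 = (+0.1317, -0.9913)
n_1 = (+0.8895, +0.4569)
n_2 = (-0.7241, +0.6897)
n_3 = (-0.9903, -0.1391)
n_4 = (-0.7313, -0.6820)
n_5 = (-0.2998, -0.9540)
  (0,1): δ = 70.38°  ✓
  (0,2): δ = 38.83°  ✓
  (0,3): δ = 90.43°  ·
  (0,4): δ = 125.44°  ·
  (0,5): δ = 154.99°  ·
  (1,2): δ = 70.79°  ✓
  (1,3): δ = 19.19°  ✓
  (1,4): δ = 15.82°  ✓
  (1,5): δ = 45.37°  ✓
  (2,3): δ = 128.40°  ·
  (2,4): δ = 93.40°  ·
  (2,5): δ = 63.84°  ✓
  (3,4): δ = 145.00°  ·
  (3,5): δ = 115.44°  ·
  (4,5): δ = 150.45°  ·
antipodal pairs: 7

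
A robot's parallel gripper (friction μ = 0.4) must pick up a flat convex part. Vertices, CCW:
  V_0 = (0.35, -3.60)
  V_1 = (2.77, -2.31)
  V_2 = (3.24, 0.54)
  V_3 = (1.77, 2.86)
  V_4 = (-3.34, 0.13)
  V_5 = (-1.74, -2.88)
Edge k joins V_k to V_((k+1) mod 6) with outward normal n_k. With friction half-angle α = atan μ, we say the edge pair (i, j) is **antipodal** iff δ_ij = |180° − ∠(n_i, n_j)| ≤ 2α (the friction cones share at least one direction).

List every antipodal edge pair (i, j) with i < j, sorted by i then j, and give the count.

α = atan 0.4 = 21.80°;  2α = 43.60°
n_0 = (+0.4704, -0.8825)
n_1 = (+0.9867, -0.1627)
n_2 = (+0.8447, +0.5352)
n_3 = (-0.4712, +0.8820)
n_4 = (-0.8830, -0.4694)
n_5 = (-0.3257, -0.9455)
  (0,1): δ = 127.42°  ·
  (0,2): δ = 85.70°  ·
  (0,3): δ = 0.05°  ✓
  (0,4): δ = 89.93°  ·
  (0,5): δ = 132.93°  ·
  (1,2): δ = 138.28°  ·
  (1,3): δ = 52.52°  ·
  (1,4): δ = 37.36°  ✓
  (1,5): δ = 80.36°  ·
  (2,3): δ = 94.25°  ·
  (2,4): δ = 4.37°  ✓
  (2,5): δ = 38.63°  ✓
  (3,4): δ = 90.12°  ·
  (3,5): δ = 47.12°  ·
  (4,5): δ = 137.00°  ·
antipodal pairs: 4

count = 4; pairs: (0,3), (1,4), (2,4), (2,5)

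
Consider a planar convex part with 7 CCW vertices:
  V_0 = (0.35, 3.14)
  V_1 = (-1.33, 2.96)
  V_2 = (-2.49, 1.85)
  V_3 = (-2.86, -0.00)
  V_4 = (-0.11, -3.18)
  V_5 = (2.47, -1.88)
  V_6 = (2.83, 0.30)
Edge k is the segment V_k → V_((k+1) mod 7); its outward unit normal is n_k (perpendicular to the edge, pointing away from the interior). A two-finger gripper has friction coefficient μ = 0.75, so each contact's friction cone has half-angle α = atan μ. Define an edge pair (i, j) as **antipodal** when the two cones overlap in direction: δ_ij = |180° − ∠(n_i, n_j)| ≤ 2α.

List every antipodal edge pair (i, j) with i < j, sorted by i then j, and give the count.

α = atan 0.75 = 36.87°;  2α = 73.74°
n_0 = (-0.1065, +0.9943)
n_1 = (-0.6914, +0.7225)
n_2 = (-0.9806, +0.1961)
n_3 = (-0.7564, -0.6541)
n_4 = (+0.4500, -0.8930)
n_5 = (+0.9866, -0.1629)
n_6 = (+0.7532, +0.6578)
  (0,1): δ = 142.38°  ·
  (0,2): δ = 107.43°  ·
  (0,3): δ = 55.26°  ✓
  (0,4): δ = 20.63°  ✓
  (0,5): δ = 74.51°  ·
  (0,6): δ = 125.01°  ·
  (1,2): δ = 145.05°  ·
  (1,3): δ = 92.89°  ·
  (1,4): δ = 17.00°  ✓
  (1,5): δ = 36.88°  ✓
  (1,6): δ = 87.39°  ·
  (2,3): δ = 127.84°  ·
  (2,4): δ = 51.95°  ✓
  (2,5): δ = 1.93°  ✓
  (2,6): δ = 52.44°  ✓
  (3,4): δ = 104.11°  ·
  (3,5): δ = 50.23°  ✓
  (3,6): δ = 0.28°  ✓
  (4,5): δ = 126.12°  ·
  (4,6): δ = 75.61°  ·
  (5,6): δ = 129.49°  ·
antipodal pairs: 9

count = 9; pairs: (0,3), (0,4), (1,4), (1,5), (2,4), (2,5), (2,6), (3,5), (3,6)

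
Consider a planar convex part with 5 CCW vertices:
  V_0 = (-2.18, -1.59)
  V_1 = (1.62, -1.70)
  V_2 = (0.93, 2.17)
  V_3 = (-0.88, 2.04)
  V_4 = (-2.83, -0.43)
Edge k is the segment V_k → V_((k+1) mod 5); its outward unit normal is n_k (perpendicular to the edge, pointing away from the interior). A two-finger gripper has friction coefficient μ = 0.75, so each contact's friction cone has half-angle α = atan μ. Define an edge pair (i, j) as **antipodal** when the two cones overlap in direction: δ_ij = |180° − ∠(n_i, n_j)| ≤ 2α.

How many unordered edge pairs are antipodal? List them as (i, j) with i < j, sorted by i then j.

count = 5; pairs: (0,2), (0,3), (1,3), (1,4), (2,4)

α = atan 0.75 = 36.87°;  2α = 73.74°
n_0 = (-0.0289, -0.9996)
n_1 = (+0.9845, +0.1755)
n_2 = (-0.0716, +0.9974)
n_3 = (-0.7849, +0.6196)
n_4 = (-0.8724, -0.4888)
  (0,1): δ = 78.23°  ·
  (0,2): δ = 5.77°  ✓
  (0,3): δ = 53.37°  ✓
  (0,4): δ = 120.92°  ·
  (1,2): δ = 96.00°  ·
  (1,3): δ = 48.40°  ✓
  (1,4): δ = 19.15°  ✓
  (2,3): δ = 132.40°  ·
  (2,4): δ = 64.84°  ✓
  (3,4): δ = 112.45°  ·
antipodal pairs: 5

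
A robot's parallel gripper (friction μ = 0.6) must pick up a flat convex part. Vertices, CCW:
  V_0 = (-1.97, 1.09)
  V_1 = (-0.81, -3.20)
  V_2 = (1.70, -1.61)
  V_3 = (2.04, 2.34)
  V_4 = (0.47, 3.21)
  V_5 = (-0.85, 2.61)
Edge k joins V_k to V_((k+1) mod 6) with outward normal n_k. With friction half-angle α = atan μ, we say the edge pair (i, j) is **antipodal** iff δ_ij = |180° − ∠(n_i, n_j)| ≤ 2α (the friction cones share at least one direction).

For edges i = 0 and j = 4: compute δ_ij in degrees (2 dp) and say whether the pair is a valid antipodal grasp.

α = atan 0.6 = 30.96°;  2α = 61.93°
edge 0: e_0 = (+1.16, -4.29);  n_0 = (-0.9653, -0.2610)
edge 4: e_4 = (-1.32, -0.60);  n_4 = (-0.4138, +0.9104)
∠(n_0, n_4) = 80.69°
δ = |180° − 80.69°| = 99.31°
99.31° > 2α = 61.93°  →  invalid

δ = 99.31°, invalid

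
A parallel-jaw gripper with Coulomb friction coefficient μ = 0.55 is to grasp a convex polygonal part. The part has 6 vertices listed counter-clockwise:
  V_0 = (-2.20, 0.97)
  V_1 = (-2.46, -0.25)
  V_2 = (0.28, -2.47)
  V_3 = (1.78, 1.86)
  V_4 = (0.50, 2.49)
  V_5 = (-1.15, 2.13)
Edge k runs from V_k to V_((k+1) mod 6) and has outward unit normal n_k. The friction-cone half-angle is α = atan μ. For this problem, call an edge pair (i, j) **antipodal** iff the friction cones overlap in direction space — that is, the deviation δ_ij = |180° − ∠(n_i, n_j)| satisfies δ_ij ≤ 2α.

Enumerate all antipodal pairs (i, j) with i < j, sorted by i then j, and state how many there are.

α = atan 0.55 = 28.81°;  2α = 57.62°
n_0 = (-0.9780, +0.2084)
n_1 = (-0.6295, -0.7770)
n_2 = (+0.9449, -0.3273)
n_3 = (+0.4416, +0.8972)
n_4 = (-0.2132, +0.9770)
n_5 = (-0.7414, +0.6711)
  (0,1): δ = 116.98°  ·
  (0,2): δ = 7.08°  ✓
  (0,3): δ = 75.82°  ·
  (0,4): δ = 114.34°  ·
  (0,5): δ = 149.88°  ·
  (1,2): δ = 70.09°  ·
  (1,3): δ = 12.81°  ✓
  (1,4): δ = 51.32°  ✓
  (1,5): δ = 86.86°  ·
  (2,3): δ = 97.10°  ·
  (2,4): δ = 58.58°  ·
  (2,5): δ = 23.04°  ✓
  (3,4): δ = 141.49°  ·
  (3,5): δ = 105.94°  ·
  (4,5): δ = 144.46°  ·
antipodal pairs: 4

count = 4; pairs: (0,2), (1,3), (1,4), (2,5)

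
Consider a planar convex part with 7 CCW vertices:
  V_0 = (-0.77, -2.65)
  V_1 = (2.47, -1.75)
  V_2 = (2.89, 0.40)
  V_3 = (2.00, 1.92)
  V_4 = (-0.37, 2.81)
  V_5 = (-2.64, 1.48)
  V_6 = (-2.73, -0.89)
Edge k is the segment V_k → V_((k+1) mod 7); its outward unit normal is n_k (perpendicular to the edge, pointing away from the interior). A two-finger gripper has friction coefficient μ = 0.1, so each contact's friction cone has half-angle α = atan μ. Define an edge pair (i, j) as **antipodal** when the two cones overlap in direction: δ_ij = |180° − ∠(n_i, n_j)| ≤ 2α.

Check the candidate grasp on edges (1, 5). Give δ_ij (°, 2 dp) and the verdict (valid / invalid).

δ = 8.88°, valid

α = atan 0.1 = 5.71°;  2α = 11.42°
edge 1: e_1 = (+0.42, +2.15);  n_1 = (+0.9814, -0.1917)
edge 5: e_5 = (-0.09, -2.37);  n_5 = (-0.9993, +0.0379)
∠(n_1, n_5) = 171.12°
δ = |180° − 171.12°| = 8.88°
8.88° ≤ 2α = 11.42°  →  valid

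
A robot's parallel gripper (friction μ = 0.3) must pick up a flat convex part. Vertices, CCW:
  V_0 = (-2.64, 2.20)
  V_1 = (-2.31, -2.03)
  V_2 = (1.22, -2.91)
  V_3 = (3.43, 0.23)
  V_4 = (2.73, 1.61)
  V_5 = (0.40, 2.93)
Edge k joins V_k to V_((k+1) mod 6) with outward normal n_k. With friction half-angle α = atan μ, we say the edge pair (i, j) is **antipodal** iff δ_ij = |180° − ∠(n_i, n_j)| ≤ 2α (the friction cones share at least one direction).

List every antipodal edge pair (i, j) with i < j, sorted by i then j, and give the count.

count = 3; pairs: (0,3), (1,4), (1,5)

α = atan 0.3 = 16.70°;  2α = 33.40°
n_0 = (-0.9970, -0.0778)
n_1 = (-0.2419, -0.9703)
n_2 = (+0.8178, -0.5756)
n_3 = (+0.8918, +0.4524)
n_4 = (+0.4929, +0.8701)
n_5 = (-0.2335, +0.9724)
  (0,1): δ = 108.46°  ·
  (0,2): δ = 39.60°  ·
  (0,3): δ = 22.44°  ✓
  (0,4): δ = 56.01°  ·
  (0,5): δ = 99.04°  ·
  (1,2): δ = 111.14°  ·
  (1,3): δ = 49.11°  ·
  (1,4): δ = 15.53°  ✓
  (1,5): δ = 27.50°  ✓
  (2,3): δ = 117.97°  ·
  (2,4): δ = 84.39°  ·
  (2,5): δ = 41.36°  ·
  (3,4): δ = 146.43°  ·
  (3,5): δ = 103.39°  ·
  (4,5): δ = 136.96°  ·
antipodal pairs: 3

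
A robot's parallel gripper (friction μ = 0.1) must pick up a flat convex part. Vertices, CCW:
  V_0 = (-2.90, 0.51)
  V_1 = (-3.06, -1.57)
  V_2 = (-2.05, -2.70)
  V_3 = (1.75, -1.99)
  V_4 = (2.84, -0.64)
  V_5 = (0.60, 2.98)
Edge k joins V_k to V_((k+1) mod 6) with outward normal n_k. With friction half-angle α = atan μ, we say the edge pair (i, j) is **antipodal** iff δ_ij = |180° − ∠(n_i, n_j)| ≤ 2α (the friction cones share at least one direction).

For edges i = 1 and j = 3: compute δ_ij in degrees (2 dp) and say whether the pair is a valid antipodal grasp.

α = atan 0.1 = 5.71°;  2α = 11.42°
edge 1: e_1 = (+1.01, -1.13);  n_1 = (-0.7456, -0.6664)
edge 3: e_3 = (+1.09, +1.35);  n_3 = (+0.7780, -0.6282)
∠(n_1, n_3) = 99.29°
δ = |180° − 99.29°| = 80.71°
80.71° > 2α = 11.42°  →  invalid

δ = 80.71°, invalid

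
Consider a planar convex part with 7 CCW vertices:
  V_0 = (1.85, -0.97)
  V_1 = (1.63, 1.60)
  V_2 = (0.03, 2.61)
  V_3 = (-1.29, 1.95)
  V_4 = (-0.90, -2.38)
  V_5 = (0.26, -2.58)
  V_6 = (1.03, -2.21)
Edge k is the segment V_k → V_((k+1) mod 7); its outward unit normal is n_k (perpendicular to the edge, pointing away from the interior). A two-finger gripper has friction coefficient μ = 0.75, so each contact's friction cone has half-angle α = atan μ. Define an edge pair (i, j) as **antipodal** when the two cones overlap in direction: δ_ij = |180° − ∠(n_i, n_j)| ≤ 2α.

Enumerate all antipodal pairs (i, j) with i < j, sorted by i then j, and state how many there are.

count = 10; pairs: (0,2), (0,3), (1,3), (1,4), (1,5), (2,4), (2,5), (2,6), (3,5), (3,6)

α = atan 0.75 = 36.87°;  2α = 73.74°
n_0 = (+0.9964, +0.0853)
n_1 = (+0.5338, +0.8456)
n_2 = (-0.4472, +0.8944)
n_3 = (-0.9960, -0.0897)
n_4 = (-0.1699, -0.9855)
n_5 = (+0.4331, -0.9013)
n_6 = (+0.8341, -0.5516)
  (0,1): δ = 127.15°  ·
  (0,2): δ = 68.33°  ✓
  (0,3): δ = 0.25°  ✓
  (0,4): δ = 75.32°  ·
  (0,5): δ = 110.77°  ·
  (0,6): δ = 141.63°  ·
  (1,2): δ = 121.17°  ·
  (1,3): δ = 52.59°  ✓
  (1,4): δ = 22.48°  ✓
  (1,5): δ = 57.93°  ✓
  (1,6): δ = 88.79°  ·
  (2,3): δ = 111.42°  ·
  (2,4): δ = 36.35°  ✓
  (2,5): δ = 0.90°  ✓
  (2,6): δ = 29.96°  ✓
  (3,4): δ = 104.93°  ·
  (3,5): δ = 69.48°  ✓
  (3,6): δ = 38.62°  ✓
  (4,5): δ = 144.55°  ·
  (4,6): δ = 113.69°  ·
  (5,6): δ = 149.14°  ·
antipodal pairs: 10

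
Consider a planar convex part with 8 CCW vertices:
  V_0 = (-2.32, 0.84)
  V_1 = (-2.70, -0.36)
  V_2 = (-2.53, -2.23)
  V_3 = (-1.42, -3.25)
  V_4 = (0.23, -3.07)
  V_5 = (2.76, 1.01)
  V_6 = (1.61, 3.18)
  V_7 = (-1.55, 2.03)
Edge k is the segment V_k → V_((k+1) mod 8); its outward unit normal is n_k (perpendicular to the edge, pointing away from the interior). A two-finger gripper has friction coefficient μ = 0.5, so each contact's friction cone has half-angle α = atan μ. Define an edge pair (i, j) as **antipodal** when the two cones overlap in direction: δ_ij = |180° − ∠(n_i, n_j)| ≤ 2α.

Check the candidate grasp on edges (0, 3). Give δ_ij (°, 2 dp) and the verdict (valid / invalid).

δ = 66.20°, invalid

α = atan 0.5 = 26.57°;  2α = 53.13°
edge 0: e_0 = (-0.38, -1.20);  n_0 = (-0.9533, +0.3019)
edge 3: e_3 = (+1.65, +0.18);  n_3 = (+0.1084, -0.9941)
∠(n_0, n_3) = 113.80°
δ = |180° − 113.80°| = 66.20°
66.20° > 2α = 53.13°  →  invalid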